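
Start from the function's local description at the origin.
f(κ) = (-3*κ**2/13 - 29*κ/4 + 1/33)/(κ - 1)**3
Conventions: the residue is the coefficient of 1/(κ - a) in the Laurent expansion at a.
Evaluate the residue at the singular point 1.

At the order-3 pole 1 set g(κ) = (κ - (1))^3*f(κ) = -3*κ**2/13 - 29*κ/4 + 1/33.
Order-3 pole: residue = g''(a)/2; g''(1) = -6/13, so the residue is -3/13.

The residue is -3/13.


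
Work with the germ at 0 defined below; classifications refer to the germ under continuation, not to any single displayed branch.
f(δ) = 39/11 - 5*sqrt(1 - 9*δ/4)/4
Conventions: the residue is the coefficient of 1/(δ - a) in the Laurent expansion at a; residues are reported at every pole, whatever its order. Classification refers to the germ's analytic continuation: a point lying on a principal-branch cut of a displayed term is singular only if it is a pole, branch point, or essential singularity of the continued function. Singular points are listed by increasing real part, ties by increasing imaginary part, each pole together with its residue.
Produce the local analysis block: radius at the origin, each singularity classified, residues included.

Branch term (-5/4)*sqrt(1 - δ/(4/9)): its argument vanishes at δ = 4/9, a square-root branch point, modulus 4/9.
The radius of convergence is the smallest modulus among the singular points: 4/9.

Radius of convergence at 0: 4/9.
At 4/9: an algebraic (square-root) branch point.


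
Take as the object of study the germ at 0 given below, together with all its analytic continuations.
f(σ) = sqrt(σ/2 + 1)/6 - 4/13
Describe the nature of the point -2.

The term (1/6)*sqrt(1 - σ/(-2)) has argument 1 - -2/(-2) = 0 at -2: a square-root (algebraic, two-sheeted) branch point; the remaining terms are analytic or single-valued there.

The point is an algebraic (square-root) branch point.


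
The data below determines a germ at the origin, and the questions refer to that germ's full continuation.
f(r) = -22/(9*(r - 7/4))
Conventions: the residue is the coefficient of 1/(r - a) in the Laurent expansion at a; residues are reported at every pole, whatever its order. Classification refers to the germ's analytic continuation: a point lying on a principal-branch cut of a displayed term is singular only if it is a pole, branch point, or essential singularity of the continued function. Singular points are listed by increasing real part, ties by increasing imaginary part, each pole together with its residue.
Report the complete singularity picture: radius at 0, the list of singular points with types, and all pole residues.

Radius of convergence at 0: 7/4.
At 7/4: a pole of order 1; residue -22/9.

Denominator factor (r - 7/4): pole of order 1 at 7/4, modulus 7/4.
The radius of convergence is the smallest modulus among the singular points: 7/4.
At the order-1 pole 7/4 set g(r) = (r - (7/4))*f(r) = -22/9.
Simple pole: residue = g(a) at a = 7/4, which is -22/9.


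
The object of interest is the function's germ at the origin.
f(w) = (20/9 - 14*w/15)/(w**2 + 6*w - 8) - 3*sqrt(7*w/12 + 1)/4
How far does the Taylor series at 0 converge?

The radius of convergence is -3 + sqrt(17).

Denominator factor (w**2 + 6*w - 8): discriminant 68, real irrational roots -3 + sqrt(17) and -3 - sqrt(17); poles of order 1, moduli -3 + sqrt(17) and 3 + sqrt(17).
Branch term (-3/4)*sqrt(1 - w/(-12/7)): its argument vanishes at w = -12/7, a square-root branch point, modulus 12/7.
The radius of convergence is the smallest modulus among the singular points: -3 + sqrt(17).


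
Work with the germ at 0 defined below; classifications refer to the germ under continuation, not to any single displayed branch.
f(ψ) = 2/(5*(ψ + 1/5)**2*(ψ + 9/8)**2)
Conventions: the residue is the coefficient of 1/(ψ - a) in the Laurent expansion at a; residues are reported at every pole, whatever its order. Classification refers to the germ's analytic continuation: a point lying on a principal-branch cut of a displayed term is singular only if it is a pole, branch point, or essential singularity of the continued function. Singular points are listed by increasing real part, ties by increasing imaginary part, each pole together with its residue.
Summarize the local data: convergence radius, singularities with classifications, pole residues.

Denominator factor (ψ + 1/5)^2: pole of order 2 at -1/5, modulus 1/5.
Denominator factor (ψ + 9/8)^2: pole of order 2 at -9/8, modulus 9/8.
The radius of convergence is the smallest modulus among the singular points: 1/5.
At the order-2 pole -9/8 set g(ψ) = (ψ - (-9/8))^2*f(ψ) = 2/(5*(ψ + 1/5)**2).
Order-2 pole: residue = g'(a); g'(-9/8) = 51200/50653, so the residue is 51200/50653.
At the order-2 pole -1/5 set g(ψ) = (ψ - (-1/5))^2*f(ψ) = 2/(5*(ψ + 9/8)**2).
Order-2 pole: residue = g'(a); g'(-1/5) = -51200/50653, so the residue is -51200/50653.
List the singular points by increasing real part (a conjugate pair: the negative imaginary part first).

Radius of convergence at 0: 1/5.
At -9/8: a pole of order 2; residue 51200/50653.
At -1/5: a pole of order 2; residue -51200/50653.


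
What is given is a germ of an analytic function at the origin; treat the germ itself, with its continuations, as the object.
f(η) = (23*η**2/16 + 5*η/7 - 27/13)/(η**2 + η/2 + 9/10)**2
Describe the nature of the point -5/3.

Denominator factors: η**2 + η/2 + 9/10 = 128/45 at η = -5/3 — none vanishes.
So the germ continues analytically to -5/3.

The point is a regular point.


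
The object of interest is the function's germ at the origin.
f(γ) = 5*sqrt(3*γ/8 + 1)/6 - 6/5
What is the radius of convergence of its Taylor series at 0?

The radius of convergence is 8/3.

Branch term (5/6)*sqrt(1 - γ/(-8/3)): its argument vanishes at γ = -8/3, a square-root branch point, modulus 8/3.
The radius of convergence is the smallest modulus among the singular points: 8/3.


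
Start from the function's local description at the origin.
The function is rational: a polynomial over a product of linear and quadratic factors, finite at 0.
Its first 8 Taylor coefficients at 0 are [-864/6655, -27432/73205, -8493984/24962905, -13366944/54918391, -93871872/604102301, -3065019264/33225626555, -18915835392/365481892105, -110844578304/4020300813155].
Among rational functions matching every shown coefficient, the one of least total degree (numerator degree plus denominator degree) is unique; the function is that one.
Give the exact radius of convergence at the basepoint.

The radius of convergence is 11/6.

No rational of total degree below 5 reproduces all 8 coefficients; solving the [2/3] Pade equations on them gives f(τ) = (-30*τ**2/31 + τ + 4/5)/(τ - 11/6)**3, whose expansion matches every shown term.
Denominator factor (τ - 11/6)^3: pole of order 3 at 11/6, modulus 11/6.
The radius of convergence is the smallest modulus among the singular points: 11/6.


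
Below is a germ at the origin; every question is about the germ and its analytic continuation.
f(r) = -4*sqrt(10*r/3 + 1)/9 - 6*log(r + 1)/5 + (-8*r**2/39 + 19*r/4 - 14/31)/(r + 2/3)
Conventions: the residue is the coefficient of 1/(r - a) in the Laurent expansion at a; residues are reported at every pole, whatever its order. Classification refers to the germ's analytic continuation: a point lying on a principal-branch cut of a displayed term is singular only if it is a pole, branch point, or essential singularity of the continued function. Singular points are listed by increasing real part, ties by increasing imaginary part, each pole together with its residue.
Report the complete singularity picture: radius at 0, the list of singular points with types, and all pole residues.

Radius of convergence at 0: 3/10.
At -1: a logarithmic branch point.
At -2/3: a pole of order 1; residue -80725/21762.
At -3/10: an algebraic (square-root) branch point.

Denominator factor (r + 2/3): pole of order 1 at -2/3, modulus 2/3.
Branch term (-4/9)*sqrt(1 - r/(-3/10)): its argument vanishes at r = -3/10, a square-root branch point, modulus 3/10.
Branch term (-6/5)*log(1 - r/(-1)): its argument vanishes at r = -1, a logarithmic branch point, modulus 1.
The radius of convergence is the smallest modulus among the singular points: 3/10.
The branch terms are analytic at -2/3 and contribute nothing to the residue; only the rational part matters.
At the order-1 pole -2/3 set g(r) = (r - (-2/3))*(rational part) = -8*r**2/39 + 19*r/4 - 14/31.
Simple pole: residue = g(a) at a = -2/3, which is -80725/21762.
List the singular points by increasing real part (a conjugate pair: the negative imaginary part first).


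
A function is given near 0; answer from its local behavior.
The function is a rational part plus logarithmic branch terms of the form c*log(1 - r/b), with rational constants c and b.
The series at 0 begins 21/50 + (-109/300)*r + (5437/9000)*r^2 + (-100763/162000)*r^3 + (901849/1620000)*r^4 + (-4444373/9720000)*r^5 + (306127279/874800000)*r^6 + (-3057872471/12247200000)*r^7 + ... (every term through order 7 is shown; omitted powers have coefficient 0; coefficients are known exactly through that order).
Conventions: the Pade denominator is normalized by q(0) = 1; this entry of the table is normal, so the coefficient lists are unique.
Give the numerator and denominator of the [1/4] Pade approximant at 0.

The Pade approximant has numerator coefficients [21/50, 13684148/1879930875]; denominator coefficients [1, 132709657/150394470, -91365275/135355023, -3778625294/10151626725, 11516092282/18272928105].

Taylor coefficients needed (read off): a_0 = 21/50, a_1 = -109/300, a_2 = 5437/9000, a_3 = -100763/162000, a_4 = 901849/1620000, a_5 = -4444373/9720000.
Write the denominator as Q(r) = 1 + q1*r + q2*r^2 + q3*r^3 + q4*r^4. Requiring Q*f - P = O(r^6) with deg P <= 1 kills the coefficients of r^2..r^5 in Q*f:
  r^2: a_2 + q1*a_1 + q2*a_0 = 0, i.e. 5437/9000 + (-109/300)*q1 + (21/50)*q2 = 0.
  r^3: a_3 + q1*a_2 + q2*a_1 + q3*a_0 = 0, i.e. -100763/162000 + (5437/9000)*q1 + (-109/300)*q2 + (21/50)*q3 = 0.
  r^4: a_4 + q1*a_3 + q2*a_2 + q3*a_1 + q4*a_0 = 0, i.e. 901849/1620000 + (-100763/162000)*q1 + (5437/9000)*q2 + (-109/300)*q3 + (21/50)*q4 = 0.
  r^5: a_5 + q1*a_4 + q2*a_3 + q3*a_2 + q4*a_1 = 0, i.e. -4444373/9720000 + (901849/1620000)*q1 + (-100763/162000)*q2 + (5437/9000)*q3 + (-109/300)*q4 = 0.
Solving this linear system: q1 = 132709657/150394470, q2 = -91365275/135355023, q3 = -3778625294/10151626725, q4 = 11516092282/18272928105.
The numerator is Q*f truncated at degree 1: P0 = a_0 = 21/50; P1 = a_1 + q1*a_0 = 13684148/1879930875.


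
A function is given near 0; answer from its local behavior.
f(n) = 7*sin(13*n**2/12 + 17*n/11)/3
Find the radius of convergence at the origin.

The radius of convergence is infinite.

The factor -sin(13*n**2/12 + 17*n/11) is entire and contributes no finite singular point.
The polynomial part has no poles.
No finite singular points: the Taylor series at 0 converges everywhere.


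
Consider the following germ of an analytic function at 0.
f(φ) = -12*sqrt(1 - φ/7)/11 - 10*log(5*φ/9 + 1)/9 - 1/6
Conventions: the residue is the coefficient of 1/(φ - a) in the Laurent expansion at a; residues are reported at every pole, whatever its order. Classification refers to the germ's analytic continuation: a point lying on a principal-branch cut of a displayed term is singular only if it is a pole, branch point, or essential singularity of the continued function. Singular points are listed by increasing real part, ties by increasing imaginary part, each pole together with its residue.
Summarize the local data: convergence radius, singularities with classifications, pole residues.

Branch term (-10/9)*log(1 - φ/(-9/5)): its argument vanishes at φ = -9/5, a logarithmic branch point, modulus 9/5.
Branch term (-12/11)*sqrt(1 - φ/(7)): its argument vanishes at φ = 7, a square-root branch point, modulus 7.
The radius of convergence is the smallest modulus among the singular points: 9/5.
List the singular points by increasing real part (a conjugate pair: the negative imaginary part first).

Radius of convergence at 0: 9/5.
At -9/5: a logarithmic branch point.
At 7: an algebraic (square-root) branch point.


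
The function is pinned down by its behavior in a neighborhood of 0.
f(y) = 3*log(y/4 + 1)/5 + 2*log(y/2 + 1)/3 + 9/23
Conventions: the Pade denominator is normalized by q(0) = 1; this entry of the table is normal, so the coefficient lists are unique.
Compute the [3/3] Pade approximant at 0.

The Pade approximant has numerator coefficients [9/23, 2984658451/3899628840, 583594303/1949814420, 1012949803/40691779200]; denominator coefficients [1, 8146947/11303272, 15316467/113032720, 9586009/1808523520].

Taylor coefficients needed (expand at 0): a_0 = 9/23, a_1 = 29/60, a_2 = -49/480, a_3 = 89/2880, a_4 = -169/15360, a_5 = 329/76800, a_6 = -649/368640.
Write the denominator as Q(y) = 1 + q1*y + q2*y^2 + q3*y^3. Requiring Q*f - P = O(y^7) with deg P <= 3 kills the coefficients of y^4..y^6 in Q*f:
  y^4: a_4 + q1*a_3 + q2*a_2 + q3*a_1 = 0, i.e. -169/15360 + (89/2880)*q1 + (-49/480)*q2 + (29/60)*q3 = 0.
  y^5: a_5 + q1*a_4 + q2*a_3 + q3*a_2 = 0, i.e. 329/76800 + (-169/15360)*q1 + (89/2880)*q2 + (-49/480)*q3 = 0.
  y^6: a_6 + q1*a_5 + q2*a_4 + q3*a_3 = 0, i.e. -649/368640 + (329/76800)*q1 + (-169/15360)*q2 + (89/2880)*q3 = 0.
Solving this linear system: q1 = 8146947/11303272, q2 = 15316467/113032720, q3 = 9586009/1808523520.
The numerator is Q*f truncated at degree 3: P0 = a_0 = 9/23; P1 = a_1 + q1*a_0 = 2984658451/3899628840; P2 = a_2 + q1*a_1 + q2*a_0 = 583594303/1949814420; P3 = a_3 + q1*a_2 + q2*a_1 + q3*a_0 = 1012949803/40691779200.


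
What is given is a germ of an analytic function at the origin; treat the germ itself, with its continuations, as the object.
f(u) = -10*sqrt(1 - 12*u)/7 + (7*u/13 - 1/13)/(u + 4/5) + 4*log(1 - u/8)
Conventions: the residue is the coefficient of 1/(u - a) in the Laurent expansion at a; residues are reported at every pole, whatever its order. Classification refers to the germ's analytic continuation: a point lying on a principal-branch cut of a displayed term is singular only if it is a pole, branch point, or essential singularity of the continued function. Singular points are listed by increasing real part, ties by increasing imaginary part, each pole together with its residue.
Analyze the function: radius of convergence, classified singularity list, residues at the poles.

Radius of convergence at 0: 1/12.
At -4/5: a pole of order 1; residue -33/65.
At 1/12: an algebraic (square-root) branch point.
At 8: a logarithmic branch point.

Denominator factor (u + 4/5): pole of order 1 at -4/5, modulus 4/5.
Branch term (-10/7)*sqrt(1 - u/(1/12)): its argument vanishes at u = 1/12, a square-root branch point, modulus 1/12.
Branch term (4)*log(1 - u/(8)): its argument vanishes at u = 8, a logarithmic branch point, modulus 8.
The radius of convergence is the smallest modulus among the singular points: 1/12.
The branch terms are analytic at -4/5 and contribute nothing to the residue; only the rational part matters.
At the order-1 pole -4/5 set g(u) = (u - (-4/5))*(rational part) = 7*u/13 - 1/13.
Simple pole: residue = g(a) at a = -4/5, which is -33/65.
List the singular points by increasing real part (a conjugate pair: the negative imaginary part first).


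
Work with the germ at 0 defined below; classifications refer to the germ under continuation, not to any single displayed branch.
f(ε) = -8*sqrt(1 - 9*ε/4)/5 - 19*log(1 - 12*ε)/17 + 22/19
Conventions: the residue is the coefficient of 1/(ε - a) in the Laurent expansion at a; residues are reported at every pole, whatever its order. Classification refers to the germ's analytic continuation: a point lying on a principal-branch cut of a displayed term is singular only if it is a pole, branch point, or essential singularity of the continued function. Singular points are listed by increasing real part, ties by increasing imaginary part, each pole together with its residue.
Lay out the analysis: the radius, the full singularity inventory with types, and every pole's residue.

Branch term (-19/17)*log(1 - ε/(1/12)): its argument vanishes at ε = 1/12, a logarithmic branch point, modulus 1/12.
Branch term (-8/5)*sqrt(1 - ε/(4/9)): its argument vanishes at ε = 4/9, a square-root branch point, modulus 4/9.
The radius of convergence is the smallest modulus among the singular points: 1/12.
List the singular points by increasing real part (a conjugate pair: the negative imaginary part first).

Radius of convergence at 0: 1/12.
At 1/12: a logarithmic branch point.
At 4/9: an algebraic (square-root) branch point.


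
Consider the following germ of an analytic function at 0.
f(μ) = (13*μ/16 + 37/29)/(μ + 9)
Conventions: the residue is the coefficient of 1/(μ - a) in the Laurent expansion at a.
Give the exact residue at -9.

The residue is -2801/464.

At the order-1 pole -9 set g(μ) = (μ - (-9))*f(μ) = 13*μ/16 + 37/29.
Simple pole: residue = g(a) at a = -9, which is -2801/464.


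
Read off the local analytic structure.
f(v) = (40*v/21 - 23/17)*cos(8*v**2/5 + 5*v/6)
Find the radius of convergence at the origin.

The radius of convergence is infinite.

The factor cos(8*v**2/5 + 5*v/6) is entire and contributes no finite singular point.
The polynomial part has no poles.
No finite singular points: the Taylor series at 0 converges everywhere.


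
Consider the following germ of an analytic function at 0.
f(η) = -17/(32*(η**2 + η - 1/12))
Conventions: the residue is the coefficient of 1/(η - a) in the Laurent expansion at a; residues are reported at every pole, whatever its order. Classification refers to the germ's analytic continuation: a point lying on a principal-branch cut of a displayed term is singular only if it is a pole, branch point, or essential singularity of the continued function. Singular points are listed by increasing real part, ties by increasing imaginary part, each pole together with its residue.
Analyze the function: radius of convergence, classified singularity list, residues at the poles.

Radius of convergence at 0: -1/2 + (1/3)*sqrt(3).
At -1/2 - (1/3)*sqrt(3): a pole of order 1; residue (17/64)*sqrt(3).
At -1/2 + (1/3)*sqrt(3): a pole of order 1; residue -(17/64)*sqrt(3).

Denominator factor (η**2 + η - 1/12): discriminant 4/3, real irrational roots -1/2 + (1/3)*sqrt(3) and -1/2 - (1/3)*sqrt(3); poles of order 1, moduli -1/2 + (1/3)*sqrt(3) and 1/2 + (1/3)*sqrt(3).
The radius of convergence is the smallest modulus among the singular points: -1/2 + (1/3)*sqrt(3).
The factor η**2 + η - 1/12 splits as (η - a)(η - a') with a = -1/2 - (1/3)*sqrt(3), a' = -1/2 + (1/3)*sqrt(3). At the order-1 pole a set g(η) = (η - a)*f(η) = [-17/32] / (η - a').
Simple pole: residue = g(a) at a = -1/2 - (1/3)*sqrt(3), which is (17/64)*sqrt(3).
The factor η**2 + η - 1/12 splits as (η - a)(η - a') with a = -1/2 + (1/3)*sqrt(3), a' = -1/2 - (1/3)*sqrt(3). At the order-1 pole a set g(η) = (η - a)*f(η) = [-17/32] / (η - a').
Simple pole: residue = g(a) at a = -1/2 + (1/3)*sqrt(3), which is -(17/64)*sqrt(3).
List the singular points by increasing real part (a conjugate pair: the negative imaginary part first).


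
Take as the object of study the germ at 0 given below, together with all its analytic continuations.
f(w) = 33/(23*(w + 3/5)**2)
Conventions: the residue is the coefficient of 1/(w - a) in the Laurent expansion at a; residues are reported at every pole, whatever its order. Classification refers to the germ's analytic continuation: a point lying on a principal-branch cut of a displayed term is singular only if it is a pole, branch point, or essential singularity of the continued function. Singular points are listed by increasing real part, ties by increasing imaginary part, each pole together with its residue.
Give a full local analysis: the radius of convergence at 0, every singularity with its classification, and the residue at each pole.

Denominator factor (w + 3/5)^2: pole of order 2 at -3/5, modulus 3/5.
The radius of convergence is the smallest modulus among the singular points: 3/5.
At the order-2 pole -3/5 set g(w) = (w - (-3/5))^2*f(w) = 33/23.
Order-2 pole: residue = g'(a); g'(-3/5) = 0, so the residue is 0.

Radius of convergence at 0: 3/5.
At -3/5: a pole of order 2; residue 0.


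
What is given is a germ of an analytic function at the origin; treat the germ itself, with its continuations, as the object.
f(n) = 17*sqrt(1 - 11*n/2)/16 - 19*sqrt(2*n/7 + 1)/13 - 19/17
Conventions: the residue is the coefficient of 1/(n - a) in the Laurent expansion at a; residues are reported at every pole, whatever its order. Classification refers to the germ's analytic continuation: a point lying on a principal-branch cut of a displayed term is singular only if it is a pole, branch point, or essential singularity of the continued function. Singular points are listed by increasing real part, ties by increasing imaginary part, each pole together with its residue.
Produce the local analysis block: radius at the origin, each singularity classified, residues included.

Radius of convergence at 0: 2/11.
At -7/2: an algebraic (square-root) branch point.
At 2/11: an algebraic (square-root) branch point.

Branch term (17/16)*sqrt(1 - n/(2/11)): its argument vanishes at n = 2/11, a square-root branch point, modulus 2/11.
Branch term (-19/13)*sqrt(1 - n/(-7/2)): its argument vanishes at n = -7/2, a square-root branch point, modulus 7/2.
The radius of convergence is the smallest modulus among the singular points: 2/11.
List the singular points by increasing real part (a conjugate pair: the negative imaginary part first).


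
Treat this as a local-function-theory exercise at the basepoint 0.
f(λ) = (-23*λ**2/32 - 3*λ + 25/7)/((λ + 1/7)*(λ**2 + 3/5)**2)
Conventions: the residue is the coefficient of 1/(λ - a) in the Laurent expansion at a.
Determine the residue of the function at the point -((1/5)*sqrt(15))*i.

The residue is (-7655025/1478656) - ((378295/13307904)*sqrt(15))*i.


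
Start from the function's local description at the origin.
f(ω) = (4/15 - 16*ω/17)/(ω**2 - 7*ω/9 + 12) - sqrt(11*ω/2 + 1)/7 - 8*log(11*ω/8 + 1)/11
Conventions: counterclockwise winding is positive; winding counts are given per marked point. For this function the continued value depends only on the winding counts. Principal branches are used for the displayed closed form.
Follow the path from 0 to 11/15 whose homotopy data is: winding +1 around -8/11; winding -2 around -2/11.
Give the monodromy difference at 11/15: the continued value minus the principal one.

Continued minus principal equals -(16/11)*pi*i.

The rational part is single-valued and drops out of the difference; each branch term changes only by its own monodromy.
(-8/11)*log(1 - ω/(-8/11)): each positive loop around -8/11 adds 2*pi*i to the log, so winding +1 contributes (-8/11)*(1)*2*pi*i = -(16/11)*pi*i.
(-1/7)*sqrt(1 - ω/(-2/11)): winding -2 is even, the square root returns to the same sheet, contribution 0.
Summing the contributions at ω = 11/15 gives -(16/11)*pi*i.


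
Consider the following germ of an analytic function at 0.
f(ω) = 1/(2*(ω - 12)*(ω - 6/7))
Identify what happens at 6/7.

The denominator factor ω - 6/7 vanishes at 6/7 and appears to the power 1; the numerator there equals 1/2, nonzero, and no other factor vanishes.
Hence a pole whose order is the multiplicity, 1.

The point is a pole of order 1.


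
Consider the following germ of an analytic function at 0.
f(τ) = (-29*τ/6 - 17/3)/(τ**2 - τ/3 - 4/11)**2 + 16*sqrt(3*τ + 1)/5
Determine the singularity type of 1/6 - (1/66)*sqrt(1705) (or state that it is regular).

The point is a pole of order 2.

The denominator factor τ**2 - τ/3 - 4/11 vanishes at 1/6 - (1/66)*sqrt(1705) and appears to the power 2; the numerator there equals -233/36 + (29/396)*sqrt(1705), nonzero, and no other factor vanishes.
The branch terms are analytic at this point.
Hence a pole whose order is the multiplicity, 2.


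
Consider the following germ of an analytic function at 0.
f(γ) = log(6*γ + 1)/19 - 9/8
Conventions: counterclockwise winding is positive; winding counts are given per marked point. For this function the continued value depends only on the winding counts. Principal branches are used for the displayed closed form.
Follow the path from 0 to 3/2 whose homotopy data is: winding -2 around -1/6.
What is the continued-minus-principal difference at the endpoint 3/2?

Continued minus principal equals -(4/19)*pi*i.

The rational part is single-valued and drops out of the difference; each branch term changes only by its own monodromy.
(1/19)*log(1 - γ/(-1/6)): each positive loop around -1/6 adds 2*pi*i to the log, so winding -2 contributes (1/19)*(-2)*2*pi*i = -(4/19)*pi*i.
Summing the contributions at γ = 3/2 gives -(4/19)*pi*i.


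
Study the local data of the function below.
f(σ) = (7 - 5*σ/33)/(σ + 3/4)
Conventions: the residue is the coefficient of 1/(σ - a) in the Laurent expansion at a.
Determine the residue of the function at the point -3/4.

At the order-1 pole -3/4 set g(σ) = (σ - (-3/4))*f(σ) = 7 - 5*σ/33.
Simple pole: residue = g(a) at a = -3/4, which is 313/44.

The residue is 313/44.


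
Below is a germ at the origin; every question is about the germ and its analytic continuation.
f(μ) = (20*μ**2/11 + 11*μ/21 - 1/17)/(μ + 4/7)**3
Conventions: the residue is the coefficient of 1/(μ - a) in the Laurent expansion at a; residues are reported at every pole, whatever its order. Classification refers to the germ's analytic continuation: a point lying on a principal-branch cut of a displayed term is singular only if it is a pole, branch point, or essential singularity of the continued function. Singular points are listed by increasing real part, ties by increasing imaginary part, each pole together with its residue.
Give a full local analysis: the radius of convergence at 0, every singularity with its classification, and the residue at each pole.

Radius of convergence at 0: 4/7.
At -4/7: a pole of order 3; residue 20/11.

Denominator factor (μ + 4/7)^3: pole of order 3 at -4/7, modulus 4/7.
The radius of convergence is the smallest modulus among the singular points: 4/7.
At the order-3 pole -4/7 set g(μ) = (μ - (-4/7))^3*f(μ) = 20*μ**2/11 + 11*μ/21 - 1/17.
Order-3 pole: residue = g''(a)/2; g''(-4/7) = 40/11, so the residue is 20/11.


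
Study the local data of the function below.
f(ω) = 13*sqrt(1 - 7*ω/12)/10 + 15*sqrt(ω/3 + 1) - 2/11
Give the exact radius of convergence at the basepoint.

The radius of convergence is 12/7.

Branch term (15)*sqrt(1 - ω/(-3)): its argument vanishes at ω = -3, a square-root branch point, modulus 3.
Branch term (13/10)*sqrt(1 - ω/(12/7)): its argument vanishes at ω = 12/7, a square-root branch point, modulus 12/7.
The radius of convergence is the smallest modulus among the singular points: 12/7.


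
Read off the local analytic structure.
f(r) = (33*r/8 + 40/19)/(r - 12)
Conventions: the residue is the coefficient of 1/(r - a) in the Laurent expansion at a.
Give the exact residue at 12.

At the order-1 pole 12 set g(r) = (r - (12))*f(r) = 33*r/8 + 40/19.
Simple pole: residue = g(a) at a = 12, which is 1961/38.

The residue is 1961/38.


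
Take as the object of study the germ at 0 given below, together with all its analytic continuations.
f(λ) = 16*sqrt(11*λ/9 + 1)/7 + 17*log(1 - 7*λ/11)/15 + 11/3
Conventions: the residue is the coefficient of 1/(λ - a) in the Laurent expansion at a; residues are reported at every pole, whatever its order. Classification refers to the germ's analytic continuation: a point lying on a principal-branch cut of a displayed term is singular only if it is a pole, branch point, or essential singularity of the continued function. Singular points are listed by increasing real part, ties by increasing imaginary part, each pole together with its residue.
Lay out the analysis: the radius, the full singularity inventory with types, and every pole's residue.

Radius of convergence at 0: 9/11.
At -9/11: an algebraic (square-root) branch point.
At 11/7: a logarithmic branch point.

Branch term (17/15)*log(1 - λ/(11/7)): its argument vanishes at λ = 11/7, a logarithmic branch point, modulus 11/7.
Branch term (16/7)*sqrt(1 - λ/(-9/11)): its argument vanishes at λ = -9/11, a square-root branch point, modulus 9/11.
The radius of convergence is the smallest modulus among the singular points: 9/11.
List the singular points by increasing real part (a conjugate pair: the negative imaginary part first).


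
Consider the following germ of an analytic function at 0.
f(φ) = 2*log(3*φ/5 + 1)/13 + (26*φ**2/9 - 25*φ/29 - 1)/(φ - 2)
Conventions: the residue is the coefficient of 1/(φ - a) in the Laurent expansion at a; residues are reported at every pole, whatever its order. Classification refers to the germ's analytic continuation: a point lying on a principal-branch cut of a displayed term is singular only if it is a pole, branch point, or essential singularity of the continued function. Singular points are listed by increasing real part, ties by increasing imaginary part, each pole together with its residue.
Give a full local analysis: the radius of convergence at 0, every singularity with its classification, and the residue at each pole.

Radius of convergence at 0: 5/3.
At -5/3: a logarithmic branch point.
At 2: a pole of order 1; residue 2305/261.

Denominator factor (φ - 2): pole of order 1 at 2, modulus 2.
Branch term (2/13)*log(1 - φ/(-5/3)): its argument vanishes at φ = -5/3, a logarithmic branch point, modulus 5/3.
The radius of convergence is the smallest modulus among the singular points: 5/3.
The branch term is analytic at 2 and contributes nothing to the residue; only the rational part matters.
At the order-1 pole 2 set g(φ) = (φ - (2))*(rational part) = 26*φ**2/9 - 25*φ/29 - 1.
Simple pole: residue = g(a) at a = 2, which is 2305/261.
List the singular points by increasing real part (a conjugate pair: the negative imaginary part first).


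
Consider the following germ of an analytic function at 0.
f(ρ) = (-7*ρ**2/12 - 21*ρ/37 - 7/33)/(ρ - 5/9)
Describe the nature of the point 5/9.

The denominator factor ρ - 5/9 vanishes at 5/9 and appears to the power 1; the numerator there equals -279881/395604, nonzero, and no other factor vanishes.
Hence a pole whose order is the multiplicity, 1.

The point is a pole of order 1.


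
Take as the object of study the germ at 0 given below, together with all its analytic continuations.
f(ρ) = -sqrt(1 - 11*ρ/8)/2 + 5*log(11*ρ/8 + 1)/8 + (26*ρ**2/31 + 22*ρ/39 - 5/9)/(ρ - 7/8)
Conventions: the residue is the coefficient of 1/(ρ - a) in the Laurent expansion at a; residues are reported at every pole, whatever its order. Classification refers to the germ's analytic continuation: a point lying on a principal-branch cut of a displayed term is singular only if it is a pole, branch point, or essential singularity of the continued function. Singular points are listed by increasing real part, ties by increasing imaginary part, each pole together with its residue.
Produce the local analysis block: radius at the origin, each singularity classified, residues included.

Radius of convergence at 0: 8/11.
At -8/11: a logarithmic branch point.
At 8/11: an algebraic (square-root) branch point.
At 7/8: a pole of order 1; residue 67337/116064.

Denominator factor (ρ - 7/8): pole of order 1 at 7/8, modulus 7/8.
Branch term (5/8)*log(1 - ρ/(-8/11)): its argument vanishes at ρ = -8/11, a logarithmic branch point, modulus 8/11.
Branch term (-1/2)*sqrt(1 - ρ/(8/11)): its argument vanishes at ρ = 8/11, a square-root branch point, modulus 8/11.
The radius of convergence is the smallest modulus among the singular points: 8/11.
The branch terms are analytic at 7/8 and contribute nothing to the residue; only the rational part matters.
At the order-1 pole 7/8 set g(ρ) = (ρ - (7/8))*(rational part) = 26*ρ**2/31 + 22*ρ/39 - 5/9.
Simple pole: residue = g(a) at a = 7/8, which is 67337/116064.
List the singular points by increasing real part (a conjugate pair: the negative imaginary part first).


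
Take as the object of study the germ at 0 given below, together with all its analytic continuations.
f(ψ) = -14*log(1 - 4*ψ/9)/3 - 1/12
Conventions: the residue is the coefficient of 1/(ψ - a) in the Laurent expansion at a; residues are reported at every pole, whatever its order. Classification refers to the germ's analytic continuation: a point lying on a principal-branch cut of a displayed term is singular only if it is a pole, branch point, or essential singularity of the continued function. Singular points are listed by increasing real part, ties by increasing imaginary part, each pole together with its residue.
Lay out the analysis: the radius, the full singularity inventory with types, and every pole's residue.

Radius of convergence at 0: 9/4.
At 9/4: a logarithmic branch point.

Branch term (-14/3)*log(1 - ψ/(9/4)): its argument vanishes at ψ = 9/4, a logarithmic branch point, modulus 9/4.
The radius of convergence is the smallest modulus among the singular points: 9/4.


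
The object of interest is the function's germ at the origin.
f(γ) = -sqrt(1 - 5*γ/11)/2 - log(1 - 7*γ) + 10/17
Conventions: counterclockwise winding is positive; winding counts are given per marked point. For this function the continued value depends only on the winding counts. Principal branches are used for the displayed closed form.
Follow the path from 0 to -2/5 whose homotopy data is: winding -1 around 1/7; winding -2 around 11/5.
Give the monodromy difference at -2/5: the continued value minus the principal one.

The rational part is single-valued and drops out of the difference; each branch term changes only by its own monodromy.
(-1)*log(1 - γ/(1/7)): each positive loop around 1/7 adds 2*pi*i to the log, so winding -1 contributes (-1)*(-1)*2*pi*i = (2)*pi*i.
(-1/2)*sqrt(1 - γ/(11/5)): winding -2 is even, the square root returns to the same sheet, contribution 0.
Summing the contributions at γ = -2/5 gives (2)*pi*i.

Continued minus principal equals (2)*pi*i.


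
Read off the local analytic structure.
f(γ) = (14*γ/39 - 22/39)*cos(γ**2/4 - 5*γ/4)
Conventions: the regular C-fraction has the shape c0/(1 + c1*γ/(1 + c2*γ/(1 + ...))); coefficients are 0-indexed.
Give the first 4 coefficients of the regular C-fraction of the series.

Taylor coefficients (expand at 0): a_0 = -22/39, a_1 = 14/39, a_2 = 275/624, a_3 = -95/208.
c0 = a_0 = -22/39. Peel one level at a time: if S = 1 + c*γ/S' with S'(0) = 1, then c is the γ-coefficient of S and S' = c*γ/(S - 1).
S_1 = c0/f = 1 + (7/11)*γ + (4593/3872)*γ^2 + ...; c1 = 7/11.
S_2 = c1*γ/(S_1 - 1) = 1 + (-4593/2464)*γ + (139465/50176)*γ^2 + ...; c2 = -4593/2464.
S_3 = c2*γ/(S_2 - 1) = 1 + (1534115/1028832)*γ + ...; c3 = 1534115/1028832.

The regular C-fraction coefficients are [-22/39, 7/11, -4593/2464, 1534115/1028832].


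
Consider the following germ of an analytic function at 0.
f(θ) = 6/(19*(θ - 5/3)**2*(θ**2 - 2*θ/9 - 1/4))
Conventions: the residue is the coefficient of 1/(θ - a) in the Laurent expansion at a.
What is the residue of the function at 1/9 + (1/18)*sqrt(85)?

The residue is 108864/1031491 + (1689336/87676735)*sqrt(85).

The factor θ**2 - 2*θ/9 - 1/4 splits as (θ - a)(θ - a') with a = 1/9 + (1/18)*sqrt(85), a' = 1/9 - (1/18)*sqrt(85). At the order-1 pole a set g(θ) = (θ - a)*f(θ) = [6/(19*(θ - 5/3)**2)] / (θ - a').
Simple pole: residue = g(a) at a = 1/9 + (1/18)*sqrt(85), which is 108864/1031491 + (1689336/87676735)*sqrt(85).


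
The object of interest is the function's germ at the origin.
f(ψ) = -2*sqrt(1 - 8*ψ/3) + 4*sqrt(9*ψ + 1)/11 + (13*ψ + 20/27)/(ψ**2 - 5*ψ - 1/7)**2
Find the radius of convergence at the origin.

The radius of convergence is -5/2 + (1/14)*sqrt(1253).

Denominator factor (ψ**2 - 5*ψ - 1/7)^2: discriminant 179/7, real irrational roots 5/2 + (1/14)*sqrt(1253) and 5/2 - (1/14)*sqrt(1253); poles of order 2, moduli 5/2 + (1/14)*sqrt(1253) and -5/2 + (1/14)*sqrt(1253).
Branch term (4/11)*sqrt(1 - ψ/(-1/9)): its argument vanishes at ψ = -1/9, a square-root branch point, modulus 1/9.
Branch term (-2)*sqrt(1 - ψ/(3/8)): its argument vanishes at ψ = 3/8, a square-root branch point, modulus 3/8.
The radius of convergence is the smallest modulus among the singular points: -5/2 + (1/14)*sqrt(1253).


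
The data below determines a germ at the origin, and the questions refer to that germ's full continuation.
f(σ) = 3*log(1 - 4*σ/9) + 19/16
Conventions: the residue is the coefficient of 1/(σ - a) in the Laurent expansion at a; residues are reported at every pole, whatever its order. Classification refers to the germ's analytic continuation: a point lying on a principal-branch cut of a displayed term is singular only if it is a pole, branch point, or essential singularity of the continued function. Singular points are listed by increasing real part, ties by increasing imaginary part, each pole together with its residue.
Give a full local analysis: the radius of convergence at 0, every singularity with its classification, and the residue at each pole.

Radius of convergence at 0: 9/4.
At 9/4: a logarithmic branch point.

Branch term (3)*log(1 - σ/(9/4)): its argument vanishes at σ = 9/4, a logarithmic branch point, modulus 9/4.
The radius of convergence is the smallest modulus among the singular points: 9/4.


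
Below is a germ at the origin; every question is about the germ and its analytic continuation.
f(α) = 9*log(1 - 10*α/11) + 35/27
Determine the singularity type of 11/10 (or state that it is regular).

The term (9)*log(1 - α/(11/10)) has argument 1 - 11/10/(11/10) = 0 at 11/10: a logarithmic (infinitely-sheeted) branch point; the remaining terms are analytic or single-valued there.

The point is a logarithmic branch point.


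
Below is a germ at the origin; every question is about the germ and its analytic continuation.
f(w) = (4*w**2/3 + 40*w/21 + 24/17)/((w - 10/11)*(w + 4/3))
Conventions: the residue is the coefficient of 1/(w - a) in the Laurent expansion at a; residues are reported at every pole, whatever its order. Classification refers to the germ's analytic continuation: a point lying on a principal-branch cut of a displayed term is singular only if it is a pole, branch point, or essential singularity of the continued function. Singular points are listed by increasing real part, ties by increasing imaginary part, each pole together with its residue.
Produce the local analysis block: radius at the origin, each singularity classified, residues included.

Radius of convergence at 0: 10/11.
At -4/3: a pole of order 1; residue -21956/39627.
At 10/11: a pole of order 1; residue 91692/48433.

Denominator factor (w + 4/3): pole of order 1 at -4/3, modulus 4/3.
Denominator factor (w - 10/11): pole of order 1 at 10/11, modulus 10/11.
The radius of convergence is the smallest modulus among the singular points: 10/11.
At the order-1 pole -4/3 set g(w) = (w - (-4/3))*f(w) = (4*w**2/3 + 40*w/21 + 24/17)/(w - 10/11).
Simple pole: residue = g(a) at a = -4/3, which is -21956/39627.
At the order-1 pole 10/11 set g(w) = (w - (10/11))*f(w) = (4*w**2/3 + 40*w/21 + 24/17)/(w + 4/3).
Simple pole: residue = g(a) at a = 10/11, which is 91692/48433.
List the singular points by increasing real part (a conjugate pair: the negative imaginary part first).


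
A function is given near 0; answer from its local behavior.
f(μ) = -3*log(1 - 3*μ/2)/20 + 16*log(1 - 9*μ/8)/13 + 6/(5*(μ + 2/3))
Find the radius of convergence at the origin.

The radius of convergence is 2/3.

Denominator factor (μ + 2/3): pole of order 1 at -2/3, modulus 2/3.
Branch term (-3/20)*log(1 - μ/(2/3)): its argument vanishes at μ = 2/3, a logarithmic branch point, modulus 2/3.
Branch term (16/13)*log(1 - μ/(8/9)): its argument vanishes at μ = 8/9, a logarithmic branch point, modulus 8/9.
The radius of convergence is the smallest modulus among the singular points: 2/3.


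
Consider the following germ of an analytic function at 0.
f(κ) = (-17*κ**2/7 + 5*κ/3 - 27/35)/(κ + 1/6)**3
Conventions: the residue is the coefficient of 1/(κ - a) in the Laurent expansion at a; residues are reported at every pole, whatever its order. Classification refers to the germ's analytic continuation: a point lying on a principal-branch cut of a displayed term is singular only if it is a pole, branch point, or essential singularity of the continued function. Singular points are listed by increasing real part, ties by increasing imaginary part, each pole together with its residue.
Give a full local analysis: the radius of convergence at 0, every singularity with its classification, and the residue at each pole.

Radius of convergence at 0: 1/6.
At -1/6: a pole of order 3; residue -17/7.

Denominator factor (κ + 1/6)^3: pole of order 3 at -1/6, modulus 1/6.
The radius of convergence is the smallest modulus among the singular points: 1/6.
At the order-3 pole -1/6 set g(κ) = (κ - (-1/6))^3*f(κ) = -17*κ**2/7 + 5*κ/3 - 27/35.
Order-3 pole: residue = g''(a)/2; g''(-1/6) = -34/7, so the residue is -17/7.
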